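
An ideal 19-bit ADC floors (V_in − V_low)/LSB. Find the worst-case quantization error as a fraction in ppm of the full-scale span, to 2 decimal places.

Truncating → worst-case error = 1 LSB = V_FS/2^19, so 1e+06/524288 = 1.90735 ppm of full scale.

1.91 ppm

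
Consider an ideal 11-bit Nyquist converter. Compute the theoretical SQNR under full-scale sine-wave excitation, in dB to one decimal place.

SNR ≈ 6.02·N + 1.76 dB = 6.02·11 + 1.76 = 67.98 dB.

68.0 dB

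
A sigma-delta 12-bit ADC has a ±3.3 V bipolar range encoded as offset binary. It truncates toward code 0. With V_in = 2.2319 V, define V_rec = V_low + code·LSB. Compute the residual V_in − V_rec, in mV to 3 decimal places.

0.211 mV

Step size: 6.6 V ÷ 2^12 = 1.611 mV.
(V_in − V_low)/LSB = (2.2319 − (−3.3))/0.00161133 = 3433.1307 → code 3433 (floor).
Code 3433 maps back to (−3.3) + 3433×0.00161133 V = 2.2316895 V.
Difference: 0.000210547 V → 0.211 mV.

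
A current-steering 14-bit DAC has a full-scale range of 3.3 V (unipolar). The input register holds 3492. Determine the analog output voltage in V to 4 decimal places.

LSB = 3.3 V / 2^14 = 201.42 µV.
V_out = 0 + 3492 × 0.000201416 V = 0.703345 V.

0.7033 V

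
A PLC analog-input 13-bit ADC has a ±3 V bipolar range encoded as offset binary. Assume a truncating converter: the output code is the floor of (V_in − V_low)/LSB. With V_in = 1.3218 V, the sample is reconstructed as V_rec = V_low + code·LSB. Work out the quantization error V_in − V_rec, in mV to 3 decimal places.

Step size: 6 V ÷ 2^13 = 0.732 mV.
(V_in − V_low)/LSB = (1.3218 − (−3))/0.000732422 = 5900.6976 → code 5900 (floor).
Reconstructed: 1.3212891 V.
Error = 1.3218 − 1.3212891 = 0.000510937 V = 0.511 mV.

0.511 mV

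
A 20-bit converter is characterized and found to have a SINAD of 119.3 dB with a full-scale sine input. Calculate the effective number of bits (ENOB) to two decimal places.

19.52 bits

ENOB = (SINAD − 1.76) / 6.02 = (119.3 − 1.76)/6.02 = 19.525.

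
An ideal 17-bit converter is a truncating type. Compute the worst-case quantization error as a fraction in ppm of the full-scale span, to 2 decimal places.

Truncating → worst-case error = 1 LSB = V_FS/2^17, so 1e+06/131072 = 7.62939 ppm of full scale.

7.63 ppm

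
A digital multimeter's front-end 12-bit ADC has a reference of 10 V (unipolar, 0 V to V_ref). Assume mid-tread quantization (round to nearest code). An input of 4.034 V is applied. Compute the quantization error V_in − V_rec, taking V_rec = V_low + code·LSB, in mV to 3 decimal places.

0.797 mV

LSB = 10/2^12 = 2.441 mV.
Scaled input = 1652.3264 LSBs, so code = 1652.
V_rec = 0 + 1652·0.00244141 = 4.0332031 V.
V_in − V_rec = 0.000796875 V = 0.797 mV.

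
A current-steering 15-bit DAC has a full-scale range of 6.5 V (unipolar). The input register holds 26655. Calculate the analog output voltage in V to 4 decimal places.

LSB = 6.5 V / 2^15 = 198.36 µV.
V_out = 0 + 26655 × 0.000198364 V = 5.2874 V.

5.2874 V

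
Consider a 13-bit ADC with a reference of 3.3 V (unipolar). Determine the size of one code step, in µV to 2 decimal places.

402.83 µV

Full-scale span = 3.3 V.
LSB = 3.3 / 2^13 = 3.3 / 8192 = 0.000402832 V = 402.83 µV.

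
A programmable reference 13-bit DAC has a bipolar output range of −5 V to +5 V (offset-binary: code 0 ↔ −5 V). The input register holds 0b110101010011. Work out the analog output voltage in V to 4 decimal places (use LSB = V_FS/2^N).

-0.8362 V

LSB = 10 V / 2^13 = 1.221 mV.
Code 0b110101010011 = 3411 decimal.
V_out = (−5) + 3411 × 0.0012207 V = -0.836182 V.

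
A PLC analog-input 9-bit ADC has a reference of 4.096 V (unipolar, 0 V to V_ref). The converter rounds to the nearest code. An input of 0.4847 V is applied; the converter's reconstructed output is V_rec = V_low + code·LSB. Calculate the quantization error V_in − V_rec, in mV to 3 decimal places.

One LSB is 4.096 V / 512 = 8.000 mV.
(0.4847 − 0)/0.008 = 60.5875; round gives code 61.
Code 61 maps back to 0 + 61×0.008 V = 0.488 V.
V_in − V_rec = -0.0033 V = -3.300 mV.

-3.300 mV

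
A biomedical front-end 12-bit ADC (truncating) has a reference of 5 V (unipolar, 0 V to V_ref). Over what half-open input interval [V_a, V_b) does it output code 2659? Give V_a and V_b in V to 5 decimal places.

LSB = 5/2^12 = 1.221 mV.
V_a = V_low + 2659·LSB = 3.24585 V; V_b = V_low + 2660·LSB = 3.24707 V.

[3.24585 V, 3.24707 V)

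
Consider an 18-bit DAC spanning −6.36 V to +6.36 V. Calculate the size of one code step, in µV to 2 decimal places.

Full-scale span = 12.72 V.
LSB = 12.72 / 2^18 = 12.72 / 262144 = 4.85229e-05 V = 48.52 µV.

48.52 µV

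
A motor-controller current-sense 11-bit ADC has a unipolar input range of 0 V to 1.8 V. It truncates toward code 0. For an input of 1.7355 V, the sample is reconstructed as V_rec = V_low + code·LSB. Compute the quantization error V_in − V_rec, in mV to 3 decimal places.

LSB = 1.8/2^11 = 0.879 mV.
(1.7355 − 0)/0.000878906 = 1974.6133; ⌊·⌋ gives code 1974.
Reconstructed: 1.7349609 V.
V_in − V_rec = 0.000539063 V = 0.539 mV.

0.539 mV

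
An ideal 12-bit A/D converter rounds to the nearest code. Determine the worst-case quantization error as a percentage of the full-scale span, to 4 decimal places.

0.0122 %

Rounding → worst-case error = ½ LSB = V_FS/2^13, so 100/8192 = 0.012207 % of full scale.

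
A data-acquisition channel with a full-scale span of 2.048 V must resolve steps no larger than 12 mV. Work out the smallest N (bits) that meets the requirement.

Number of steps required ≥ 2.048 V / 12 mV = 170.67.
Need 2^N ≥ 170.67; 2^7 = 128, 2^8 = 256.
Minimum N = 8.

8 bits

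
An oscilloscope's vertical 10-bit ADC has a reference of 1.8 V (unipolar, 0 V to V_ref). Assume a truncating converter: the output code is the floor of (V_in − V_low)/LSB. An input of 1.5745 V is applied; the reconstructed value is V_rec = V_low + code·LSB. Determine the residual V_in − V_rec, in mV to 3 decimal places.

One LSB is 1.8 V / 1024 = 1.758 mV.
(V_in − V_low)/LSB = (1.5745 − 0)/0.00175781 = 895.7156 → code 895 (floor).
Reconstructed: 1.5732422 V.
V_in − V_rec = 0.00125781 V = 1.258 mV.

1.258 mV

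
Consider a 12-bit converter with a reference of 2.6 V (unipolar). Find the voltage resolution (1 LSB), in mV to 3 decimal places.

Full-scale span = 2.6 V.
LSB = 2.6 / 2^12 = 2.6 / 4096 = 0.000634766 V = 0.635 mV.

0.635 mV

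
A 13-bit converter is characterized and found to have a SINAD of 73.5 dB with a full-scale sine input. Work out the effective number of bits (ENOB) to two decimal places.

11.92 bits

ENOB = (SINAD − 1.76) / 6.02 = (73.5 − 1.76)/6.02 = 11.917.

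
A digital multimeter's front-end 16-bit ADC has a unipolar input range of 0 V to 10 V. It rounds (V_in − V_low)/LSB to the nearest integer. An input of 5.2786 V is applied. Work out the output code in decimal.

LSB = 10 V / 65536 = 152.59 µV.
(5.2786 − 0) / 0.000152588 = 34593.833 LSBs.
round(34593.833) = 34594.

code 34594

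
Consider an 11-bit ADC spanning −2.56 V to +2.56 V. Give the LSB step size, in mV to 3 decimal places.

2.500 mV

Full-scale span = 5.12 V.
LSB = 5.12 / 2^11 = 5.12 / 2048 = 0.0025 V = 2.500 mV.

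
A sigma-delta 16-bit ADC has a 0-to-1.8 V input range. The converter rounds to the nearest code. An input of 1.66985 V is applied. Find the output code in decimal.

code 60797

LSB = 1.8 V / 65536 = 27.47 µV.
(1.66985 − 0) / 2.74658e-05 = 60797.383 LSBs.
Round → code 60797.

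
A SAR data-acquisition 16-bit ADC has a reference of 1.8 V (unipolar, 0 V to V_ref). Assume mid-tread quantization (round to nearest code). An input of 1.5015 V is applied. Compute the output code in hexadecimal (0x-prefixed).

LSB = 1.8 V / 65536 = 27.47 µV.
Input sits at 54667.947 steps above V_low.
Round → code 54668.
In hexadecimal (0x-prefixed): 0xD58C.

code 0xD58C (decimal 54668)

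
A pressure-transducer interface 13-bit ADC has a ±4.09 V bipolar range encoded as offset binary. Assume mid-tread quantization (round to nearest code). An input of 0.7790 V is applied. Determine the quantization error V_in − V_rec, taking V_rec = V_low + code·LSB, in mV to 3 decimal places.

0.143 mV

One LSB is 8.18 V / 8192 = 0.999 mV.
(0.7790 − (−4.09))/0.000998535 = 4876.1428; round gives code 4876.
Reconstructed: 0.77885742 V.
V_in − V_rec = 0.000142578 V = 0.143 mV.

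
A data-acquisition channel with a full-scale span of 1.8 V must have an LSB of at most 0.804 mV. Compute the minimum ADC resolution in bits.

Number of steps required ≥ 1.8 V / 0.804 mV = 2238.81.
Need 2^N ≥ 2238.81; 2^11 = 2048, 2^12 = 4096.
Minimum N = 12.

12 bits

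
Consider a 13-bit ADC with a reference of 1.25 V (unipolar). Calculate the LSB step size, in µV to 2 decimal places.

Full-scale span = 1.25 V.
LSB = 1.25 / 2^13 = 1.25 / 8192 = 0.000152588 V = 152.59 µV.

152.59 µV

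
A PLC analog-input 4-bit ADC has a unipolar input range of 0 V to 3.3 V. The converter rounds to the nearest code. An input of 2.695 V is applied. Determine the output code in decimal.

Full-scale span = 3.3 V; LSB = 3.3/2^4 = 206.250 mV.
(V_in − V_low)/LSB = (2.695 − 0) / 0.20625 = 13.067.
So the output code is 13.

code 13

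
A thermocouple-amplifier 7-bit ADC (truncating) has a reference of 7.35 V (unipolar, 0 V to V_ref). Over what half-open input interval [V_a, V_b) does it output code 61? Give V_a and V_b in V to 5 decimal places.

LSB = 7.35/2^7 = 57.422 mV.
V_a = V_low + 61·LSB = 3.50273 V; V_b = V_low + 62·LSB = 3.56016 V.

[3.50273 V, 3.56016 V)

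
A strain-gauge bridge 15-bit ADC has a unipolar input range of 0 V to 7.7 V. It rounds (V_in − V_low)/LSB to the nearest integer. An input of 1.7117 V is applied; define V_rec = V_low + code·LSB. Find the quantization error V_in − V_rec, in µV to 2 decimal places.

66.70 µV

Step size: 7.7 V ÷ 2^15 = 234.99 µV.
Scaled input = 7284.2838 LSBs, so code = 7284.
Code 7284 maps back to 0 + 7284×0.000234985 V = 1.7116333 V.
V_in − V_rec = 6.66992e-05 V = 66.70 µV.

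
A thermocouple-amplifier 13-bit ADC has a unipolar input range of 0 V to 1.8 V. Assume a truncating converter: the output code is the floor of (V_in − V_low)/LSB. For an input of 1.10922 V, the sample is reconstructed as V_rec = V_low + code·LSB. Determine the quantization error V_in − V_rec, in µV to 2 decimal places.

40.31 µV

One LSB is 1.8 V / 8192 = 219.73 µV.
Scaled input = 5048.1835 LSBs, so code = 5048.
Reconstructed: 1.1091797 V.
Difference: 4.03125e-05 V → 40.31 µV.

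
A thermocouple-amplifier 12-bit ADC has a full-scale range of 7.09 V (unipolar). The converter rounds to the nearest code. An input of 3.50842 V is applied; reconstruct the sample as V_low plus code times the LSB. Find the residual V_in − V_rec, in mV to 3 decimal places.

-0.230 mV

LSB = 7.09/2^12 = 1.731 mV.
(V_in − V_low)/LSB = (3.50842 − 0)/0.00173096 = 2026.8672 → code 2027 (round).
Reconstructed: 3.5086499 V.
Difference: -0.000229902 V → -0.230 mV.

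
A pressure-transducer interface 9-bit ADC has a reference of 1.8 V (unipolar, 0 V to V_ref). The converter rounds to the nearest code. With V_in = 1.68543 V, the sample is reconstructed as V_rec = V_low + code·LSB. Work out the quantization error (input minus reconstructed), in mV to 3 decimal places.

1.446 mV

LSB = 1.8/2^9 = 3.516 mV.
Scaled input = 479.4112 LSBs, so code = 479.
V_rec = 0 + 479·0.00351563 = 1.6839844 V.
Difference: 0.00144563 V → 1.446 mV.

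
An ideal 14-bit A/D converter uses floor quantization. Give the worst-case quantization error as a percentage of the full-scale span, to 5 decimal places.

Truncating → worst-case error = 1 LSB = V_FS/2^14, so 100/16384 = 0.00610352 % of full scale.

0.00610 %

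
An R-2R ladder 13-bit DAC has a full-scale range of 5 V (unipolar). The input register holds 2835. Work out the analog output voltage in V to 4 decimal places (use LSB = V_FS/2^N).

1.7303 V

LSB = 5 V / 2^13 = 0.610 mV.
V_out = 0 + 2835 × 0.000610352 V = 1.73035 V.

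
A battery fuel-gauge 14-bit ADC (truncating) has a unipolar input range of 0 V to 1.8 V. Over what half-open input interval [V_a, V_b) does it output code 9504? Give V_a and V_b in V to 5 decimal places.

[1.04414 V, 1.04425 V)

LSB = 1.8/2^14 = 109.86 µV.
V_a = V_low + 9504·LSB = 1.04414 V; V_b = V_low + 9505·LSB = 1.04425 V.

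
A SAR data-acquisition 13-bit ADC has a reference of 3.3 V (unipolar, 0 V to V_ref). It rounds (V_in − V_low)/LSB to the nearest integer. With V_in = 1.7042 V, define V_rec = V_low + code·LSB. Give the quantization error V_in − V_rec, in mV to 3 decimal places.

Step size: 3.3 V ÷ 2^13 = 402.83 µV.
(V_in − V_low)/LSB = (1.7042 − 0)/0.000402832 = 4230.5474 → code 4231 (round).
Code 4231 maps back to 0 + 4231×0.000402832 V = 1.7043823 V.
Difference: -0.000182324 V → -0.182 mV.

-0.182 mV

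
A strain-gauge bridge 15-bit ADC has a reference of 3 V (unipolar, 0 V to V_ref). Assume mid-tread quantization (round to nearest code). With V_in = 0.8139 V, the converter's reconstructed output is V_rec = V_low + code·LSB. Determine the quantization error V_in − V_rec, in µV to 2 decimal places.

LSB = 3/2^15 = 91.55 µV.
(0.8139 − 0)/9.15527e-05 = 8889.9584; round gives code 8890.
Code 8890 maps back to 0 + 8890×9.15527e-05 V = 0.81390381 V.
Error = 0.8139 − 0.81390381 = -3.80859e-06 V = -3.81 µV.

-3.81 µV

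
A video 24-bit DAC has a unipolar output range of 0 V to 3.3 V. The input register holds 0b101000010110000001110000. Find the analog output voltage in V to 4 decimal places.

LSB = 3.3 V / 2^24 = 0.20 µV.
Code 0b101000010110000001110000 = 10575984 decimal.
V_out = 0 + 10575984 × 1.96695e-07 V = 2.08025 V.

2.0802 V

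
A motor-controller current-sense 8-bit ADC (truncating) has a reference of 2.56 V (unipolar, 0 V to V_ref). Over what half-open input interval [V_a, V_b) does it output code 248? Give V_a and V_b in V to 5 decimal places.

[2.48000 V, 2.49000 V)

LSB = 2.56/2^8 = 10.000 mV.
V_a = V_low + 248·LSB = 2.48 V; V_b = V_low + 249·LSB = 2.49 V.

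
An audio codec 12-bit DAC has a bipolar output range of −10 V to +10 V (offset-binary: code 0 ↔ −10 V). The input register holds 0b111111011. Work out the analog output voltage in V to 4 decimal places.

LSB = 20 V / 2^12 = 4.883 mV.
Code 0b111111011 = 507 decimal.
V_out = (−10) + 507 × 0.00488281 V = -7.52441 V.

-7.5244 V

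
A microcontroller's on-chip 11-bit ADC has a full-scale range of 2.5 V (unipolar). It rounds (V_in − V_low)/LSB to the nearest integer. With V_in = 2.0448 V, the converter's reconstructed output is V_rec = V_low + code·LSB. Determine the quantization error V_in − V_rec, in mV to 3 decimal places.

0.122 mV

Step size: 2.5 V ÷ 2^11 = 1.221 mV.
(V_in − V_low)/LSB = (2.0448 − 0)/0.0012207 = 1675.1002 → code 1675 (round).
V_rec = 0 + 1675·0.0012207 = 2.0446777 V.
Error = 2.0448 − 2.0446777 = 0.000122266 V = 0.122 mV.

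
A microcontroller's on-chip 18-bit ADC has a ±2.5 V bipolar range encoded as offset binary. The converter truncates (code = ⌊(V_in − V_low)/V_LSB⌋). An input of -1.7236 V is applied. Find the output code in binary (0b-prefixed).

code 0b1001111100000001 (decimal 40705)

LSB = 5 V / 262144 = 19.07 µV.
Input sits at 40705.720 steps above V_low.
So the output code is 40705.
In binary (0b-prefixed): 0b1001111100000001.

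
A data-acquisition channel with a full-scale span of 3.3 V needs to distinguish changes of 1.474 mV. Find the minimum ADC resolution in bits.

Number of steps required ≥ 3.3 V / 1.474 mV = 2238.81.
Need 2^N ≥ 2238.81; 2^11 = 2048, 2^12 = 4096.
Minimum N = 12.

12 bits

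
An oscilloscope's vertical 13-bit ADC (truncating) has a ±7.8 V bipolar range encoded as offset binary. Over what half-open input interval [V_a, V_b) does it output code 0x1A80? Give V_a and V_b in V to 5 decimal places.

LSB = 15.6/2^13 = 1.904 mV.
Code 0x1A80 = 6784 decimal.
V_a = V_low + 6784·LSB = 5.11875 V; V_b = V_low + 6785·LSB = 5.12065 V.

[5.11875 V, 5.12065 V)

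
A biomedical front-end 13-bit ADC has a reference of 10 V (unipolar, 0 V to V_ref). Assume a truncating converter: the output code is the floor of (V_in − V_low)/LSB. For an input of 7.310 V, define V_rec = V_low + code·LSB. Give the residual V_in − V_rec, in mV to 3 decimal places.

One LSB is 10 V / 8192 = 1.221 mV.
(V_in − V_low)/LSB = (7.310 − 0)/0.0012207 = 5988.3520 → code 5988 (floor).
Code 5988 maps back to 0 + 5988×0.0012207 V = 7.3095703 V.
V_in − V_rec = 0.000429688 V = 0.430 mV.

0.430 mV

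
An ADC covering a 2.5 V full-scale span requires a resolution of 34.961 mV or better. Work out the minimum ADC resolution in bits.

Number of steps required ≥ 2.5 V / 34.961 mV = 71.51.
Need 2^N ≥ 71.51; 2^6 = 64, 2^7 = 128.
Minimum N = 7.

7 bits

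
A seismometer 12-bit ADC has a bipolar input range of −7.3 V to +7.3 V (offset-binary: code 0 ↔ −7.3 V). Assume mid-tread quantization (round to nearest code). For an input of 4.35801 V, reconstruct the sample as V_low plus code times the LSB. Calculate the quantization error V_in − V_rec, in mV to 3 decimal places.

One LSB is 14.6 V / 4096 = 3.564 mV.
Scaled input = 3270.6308 LSBs, so code = 3271.
Code 3271 maps back to (−7.3) + 3271×0.00356445 V = 4.3593262 V.
V_in − V_rec = -0.00131617 V = -1.316 mV.

-1.316 mV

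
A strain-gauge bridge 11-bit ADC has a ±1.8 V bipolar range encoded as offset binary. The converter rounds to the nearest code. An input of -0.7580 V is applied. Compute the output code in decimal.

LSB = 3.6 V / 2048 = 1.758 mV.
(V_in − V_low)/LSB = (-0.7580 − (−1.8)) / 0.00175781 = 592.782.
Round → code 593.

code 593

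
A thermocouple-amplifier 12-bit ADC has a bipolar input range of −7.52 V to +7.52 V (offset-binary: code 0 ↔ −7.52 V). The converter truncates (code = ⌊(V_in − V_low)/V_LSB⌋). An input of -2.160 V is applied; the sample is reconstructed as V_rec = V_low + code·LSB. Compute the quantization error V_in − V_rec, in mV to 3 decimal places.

Step size: 15.04 V ÷ 2^12 = 3.672 mV.
Scaled input = 1459.7447 LSBs, so code = 1459.
Reconstructed: -2.1627344 V.
Error = -2.160 − (−2.1627344) = 0.00273437 V = 2.734 mV.

2.734 mV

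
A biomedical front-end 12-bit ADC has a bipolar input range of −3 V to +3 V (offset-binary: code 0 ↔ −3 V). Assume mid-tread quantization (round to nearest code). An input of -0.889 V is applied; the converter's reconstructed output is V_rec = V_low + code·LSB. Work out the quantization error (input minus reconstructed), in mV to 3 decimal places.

Step size: 6 V ÷ 2^12 = 1.465 mV.
(V_in − V_low)/LSB = (-0.889 − (−3))/0.00146484 = 1441.1093 → code 1441 (round).
Reconstructed: -0.88916016 V.
V_in − V_rec = 0.000160156 V = 0.160 mV.

0.160 mV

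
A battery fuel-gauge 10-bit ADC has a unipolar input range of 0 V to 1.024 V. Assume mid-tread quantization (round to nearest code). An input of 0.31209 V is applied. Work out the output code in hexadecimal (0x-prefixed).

Full-scale span = 1.024 V; LSB = 1.024/2^10 = 1.000 mV.
(0.31209 − 0) / 0.001 = 312.090 LSBs.
Round → code 312.
In hexadecimal (0x-prefixed): 0x138.

code 0x138 (decimal 312)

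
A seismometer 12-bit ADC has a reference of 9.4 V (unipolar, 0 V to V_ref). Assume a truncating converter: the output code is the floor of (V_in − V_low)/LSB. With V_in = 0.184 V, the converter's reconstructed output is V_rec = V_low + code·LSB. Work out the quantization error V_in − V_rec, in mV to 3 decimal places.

Step size: 9.4 V ÷ 2^12 = 2.295 mV.
Scaled input = 80.1770 LSBs, so code = 80.
Code 80 maps back to 0 + 80×0.00229492 V = 0.18359375 V.
V_in − V_rec = 0.00040625 V = 0.406 mV.

0.406 mV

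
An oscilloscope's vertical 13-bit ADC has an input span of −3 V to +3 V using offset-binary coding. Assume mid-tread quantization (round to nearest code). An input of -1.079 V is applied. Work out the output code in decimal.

LSB = 6 V / 8192 = 0.732 mV.
Input sits at 2622.805 steps above V_low.
Round → code 2623.

code 2623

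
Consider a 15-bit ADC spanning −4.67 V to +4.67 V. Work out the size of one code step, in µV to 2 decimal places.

Full-scale span = 9.34 V.
LSB = 9.34 / 2^15 = 9.34 / 32768 = 0.000285034 V = 285.03 µV.

285.03 µV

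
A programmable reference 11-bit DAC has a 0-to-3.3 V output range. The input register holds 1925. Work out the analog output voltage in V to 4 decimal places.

3.1018 V

LSB = 3.3 V / 2^11 = 1.611 mV.
V_out = 0 + 1925 × 0.00161133 V = 3.10181 V.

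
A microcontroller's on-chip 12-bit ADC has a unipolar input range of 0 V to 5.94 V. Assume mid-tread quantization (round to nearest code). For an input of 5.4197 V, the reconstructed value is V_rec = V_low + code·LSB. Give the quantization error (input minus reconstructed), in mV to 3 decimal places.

LSB = 5.94/2^12 = 1.450 mV.
(5.4197 − 0)/0.0014502 = 3737.2207; round gives code 3737.
V_rec = 0 + 3737·0.0014502 = 5.4193799 V.
V_in − V_rec = 0.000320117 V = 0.320 mV.

0.320 mV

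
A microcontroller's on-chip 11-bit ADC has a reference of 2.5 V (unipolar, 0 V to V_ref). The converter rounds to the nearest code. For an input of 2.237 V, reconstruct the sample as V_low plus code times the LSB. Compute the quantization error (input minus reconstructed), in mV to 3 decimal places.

-0.549 mV

One LSB is 2.5 V / 2048 = 1.221 mV.
(V_in − V_low)/LSB = (2.237 − 0)/0.0012207 = 1832.5504 → code 1833 (round).
Reconstructed: 2.2375488 V.
V_in − V_rec = -0.000548828 V = -0.549 mV.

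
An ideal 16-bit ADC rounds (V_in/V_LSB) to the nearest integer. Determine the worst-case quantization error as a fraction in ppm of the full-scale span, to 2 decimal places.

7.63 ppm

Rounding → worst-case error = ½ LSB = V_FS/2^17, so 1e+06/131072 = 7.62939 ppm of full scale.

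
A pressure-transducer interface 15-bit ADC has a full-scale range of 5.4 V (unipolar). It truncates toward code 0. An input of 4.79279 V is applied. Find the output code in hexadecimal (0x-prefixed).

code 0x719B (decimal 29083)

With 32768 levels over 5.4 V, one step is 164.79 µV.
(V_in − V_low)/LSB = (4.79279 − 0) / 0.000164795 = 29083.360.
So the output code is 29083.
In hexadecimal (0x-prefixed): 0x719B.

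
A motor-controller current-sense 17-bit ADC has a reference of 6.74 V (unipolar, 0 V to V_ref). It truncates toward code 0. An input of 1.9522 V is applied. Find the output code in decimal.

With 131072 levels over 6.74 V, one step is 51.42 µV.
(V_in − V_low)/LSB = (1.9522 − 0) / 5.14221e-05 = 37964.207.
So the output code is 37964.

code 37964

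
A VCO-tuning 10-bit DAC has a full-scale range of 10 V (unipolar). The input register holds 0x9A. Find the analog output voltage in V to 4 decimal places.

LSB = 10 V / 2^10 = 9.766 mV.
Code 0x9A = 154 decimal.
V_out = 0 + 154 × 0.00976562 V = 1.50391 V.

1.5039 V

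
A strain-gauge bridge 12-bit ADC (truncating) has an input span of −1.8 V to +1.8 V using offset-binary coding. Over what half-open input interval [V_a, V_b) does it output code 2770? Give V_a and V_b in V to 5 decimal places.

[0.63457 V, 0.63545 V)

LSB = 3.6/2^12 = 0.879 mV.
V_a = V_low + 2770·LSB = 0.63457 V; V_b = V_low + 2771·LSB = 0.635449 V.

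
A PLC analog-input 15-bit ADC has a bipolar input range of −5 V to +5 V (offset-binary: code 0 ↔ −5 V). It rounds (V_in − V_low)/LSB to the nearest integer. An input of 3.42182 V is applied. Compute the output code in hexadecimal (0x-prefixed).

Full-scale span = 10 V; LSB = 10/2^15 = 305.18 µV.
(V_in − V_low)/LSB = (3.42182 − (−5)) / 0.000305176 = 27596.620.
round(27596.620) = 27597.
In hexadecimal (0x-prefixed): 0x6BCD.

code 0x6BCD (decimal 27597)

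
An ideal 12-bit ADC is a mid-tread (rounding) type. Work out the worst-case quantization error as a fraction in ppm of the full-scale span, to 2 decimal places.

Rounding → worst-case error = ½ LSB = V_FS/2^13, so 1e+06/8192 = 122.07 ppm of full scale.

122.07 ppm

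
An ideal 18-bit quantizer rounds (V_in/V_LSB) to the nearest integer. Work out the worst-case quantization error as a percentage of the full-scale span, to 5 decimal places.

0.00019 %

Rounding → worst-case error = ½ LSB = V_FS/2^19, so 100/524288 = 0.000190735 % of full scale.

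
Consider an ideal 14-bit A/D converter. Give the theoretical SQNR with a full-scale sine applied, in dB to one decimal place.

86.0 dB

SNR ≈ 6.02·N + 1.76 dB = 6.02·14 + 1.76 = 86.04 dB.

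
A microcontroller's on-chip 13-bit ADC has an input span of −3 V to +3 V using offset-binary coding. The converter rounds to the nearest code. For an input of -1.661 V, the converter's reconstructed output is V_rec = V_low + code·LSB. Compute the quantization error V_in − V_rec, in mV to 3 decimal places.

Step size: 6 V ÷ 2^13 = 0.732 mV.
Scaled input = 1828.1813 LSBs, so code = 1828.
V_rec = (−3) + 1828·0.000732422 = -1.6611328 V.
V_in − V_rec = 0.000132813 V = 0.133 mV.

0.133 mV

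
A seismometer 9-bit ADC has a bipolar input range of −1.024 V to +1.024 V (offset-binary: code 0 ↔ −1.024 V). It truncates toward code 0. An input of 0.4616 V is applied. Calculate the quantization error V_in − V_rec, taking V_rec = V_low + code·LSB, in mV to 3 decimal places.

1.600 mV

Step size: 2.048 V ÷ 2^9 = 4.000 mV.
(0.4616 − (−1.024))/0.004 = 371.4000; ⌊·⌋ gives code 371.
Reconstructed: 0.46 V.
V_in − V_rec = 0.0016 V = 1.600 mV.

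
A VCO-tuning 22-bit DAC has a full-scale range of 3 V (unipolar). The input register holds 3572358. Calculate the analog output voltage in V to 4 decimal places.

LSB = 3 V / 2^22 = 0.72 µV.
V_out = 0 + 3572358 × 7.15256e-07 V = 2.55515 V.

2.5551 V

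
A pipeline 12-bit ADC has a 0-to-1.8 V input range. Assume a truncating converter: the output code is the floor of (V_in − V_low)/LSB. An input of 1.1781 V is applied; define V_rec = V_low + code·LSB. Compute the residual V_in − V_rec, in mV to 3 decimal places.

0.366 mV

LSB = 1.8/2^12 = 439.45 µV.
(1.1781 − 0)/0.000439453 = 2680.8320; ⌊·⌋ gives code 2680.
Code 2680 maps back to 0 + 2680×0.000439453 V = 1.1777344 V.
V_in − V_rec = 0.000365625 V = 0.366 mV.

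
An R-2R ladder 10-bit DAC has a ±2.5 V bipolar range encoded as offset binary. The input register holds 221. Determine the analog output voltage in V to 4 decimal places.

LSB = 5 V / 2^10 = 4.883 mV.
V_out = (−2.5) + 221 × 0.00488281 V = -1.4209 V.

-1.4209 V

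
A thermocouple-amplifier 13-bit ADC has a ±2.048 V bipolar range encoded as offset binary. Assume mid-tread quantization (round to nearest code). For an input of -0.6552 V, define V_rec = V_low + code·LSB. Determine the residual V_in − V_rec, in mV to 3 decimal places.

-0.200 mV

Step size: 4.096 V ÷ 2^13 = 0.500 mV.
(V_in − V_low)/LSB = (-0.6552 − (−2.048))/0.0005 = 2785.6000 → code 2786 (round).
Code 2786 maps back to (−2.048) + 2786×0.0005 V = -0.655 V.
V_in − V_rec = -0.0002 V = -0.200 mV.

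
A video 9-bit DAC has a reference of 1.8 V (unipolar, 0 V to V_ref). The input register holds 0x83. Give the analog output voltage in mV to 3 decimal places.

LSB = 1.8 V / 2^9 = 3.516 mV.
Code 0x83 = 131 decimal.
V_out = 0 + 131 × 0.00351563 V = 0.460547 V.
= 460.547 mV.

460.547 mV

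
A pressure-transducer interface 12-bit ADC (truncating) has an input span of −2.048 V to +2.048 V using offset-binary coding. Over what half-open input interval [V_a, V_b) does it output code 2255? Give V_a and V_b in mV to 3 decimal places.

LSB = 4.096/2^12 = 1.000 mV.
V_a = V_low + 2255·LSB = 0.207 V; V_b = V_low + 2256·LSB = 0.208 V.

[207.000 mV, 208.000 mV)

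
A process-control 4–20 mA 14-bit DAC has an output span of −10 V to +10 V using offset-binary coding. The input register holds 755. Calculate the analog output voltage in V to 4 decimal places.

-9.0784 V

LSB = 20 V / 2^14 = 1.221 mV.
V_out = (−10) + 755 × 0.0012207 V = -9.07837 V.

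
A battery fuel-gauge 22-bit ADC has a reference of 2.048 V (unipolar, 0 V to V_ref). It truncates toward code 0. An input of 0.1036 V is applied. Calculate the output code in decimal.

code 212172

With 4194304 levels over 2.048 V, one step is 0.49 µV.
(V_in − V_low)/LSB = (0.1036 − 0) / 4.88281e-07 = 212172.800.
⌊·⌋(212172.800) = 212172.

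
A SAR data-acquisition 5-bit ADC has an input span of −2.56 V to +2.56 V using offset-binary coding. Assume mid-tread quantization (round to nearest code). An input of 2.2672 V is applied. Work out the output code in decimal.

Full-scale span = 5.12 V; LSB = 5.12/2^5 = 160.000 mV.
Input sits at 30.170 steps above V_low.
round(30.170) = 30.

code 30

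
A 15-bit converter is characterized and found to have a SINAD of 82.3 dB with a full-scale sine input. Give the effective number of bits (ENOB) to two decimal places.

13.38 bits

ENOB = (SINAD − 1.76) / 6.02 = (82.3 − 1.76)/6.02 = 13.379.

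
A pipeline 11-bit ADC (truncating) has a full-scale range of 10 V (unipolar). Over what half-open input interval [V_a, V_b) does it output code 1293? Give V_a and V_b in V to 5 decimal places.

LSB = 10/2^11 = 4.883 mV.
V_a = V_low + 1293·LSB = 6.31348 V; V_b = V_low + 1294·LSB = 6.31836 V.

[6.31348 V, 6.31836 V)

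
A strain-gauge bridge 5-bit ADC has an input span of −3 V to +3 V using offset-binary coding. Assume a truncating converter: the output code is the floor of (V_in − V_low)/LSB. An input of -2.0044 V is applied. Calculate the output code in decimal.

Full-scale span = 6 V; LSB = 6/2^5 = 187.500 mV.
Input sits at 5.310 steps above V_low.
Floor → code 5.

code 5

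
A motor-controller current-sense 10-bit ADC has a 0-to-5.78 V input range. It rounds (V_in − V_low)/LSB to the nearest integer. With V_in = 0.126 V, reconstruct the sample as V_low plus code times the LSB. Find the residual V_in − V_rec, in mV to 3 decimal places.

Step size: 5.78 V ÷ 2^10 = 5.645 mV.
(V_in − V_low)/LSB = (0.126 − 0)/0.00564453 = 22.3225 → code 22 (round).
Code 22 maps back to 0 + 22×0.00564453 V = 0.12417969 V.
V_in − V_rec = 0.00182031 V = 1.820 mV.

1.820 mV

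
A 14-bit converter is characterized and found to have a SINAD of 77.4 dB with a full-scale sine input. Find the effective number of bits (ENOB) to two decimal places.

12.56 bits

ENOB = (SINAD − 1.76) / 6.02 = (77.4 − 1.76)/6.02 = 12.565.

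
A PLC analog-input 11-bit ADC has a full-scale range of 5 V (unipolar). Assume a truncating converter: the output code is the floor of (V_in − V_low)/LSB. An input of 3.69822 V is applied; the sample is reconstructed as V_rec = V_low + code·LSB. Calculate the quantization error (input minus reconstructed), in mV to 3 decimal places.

1.931 mV

Step size: 5 V ÷ 2^11 = 2.441 mV.
Scaled input = 1514.7909 LSBs, so code = 1514.
Code 1514 maps back to 0 + 1514×0.00244141 V = 3.6962891 V.
V_in − V_rec = 0.00193094 V = 1.931 mV.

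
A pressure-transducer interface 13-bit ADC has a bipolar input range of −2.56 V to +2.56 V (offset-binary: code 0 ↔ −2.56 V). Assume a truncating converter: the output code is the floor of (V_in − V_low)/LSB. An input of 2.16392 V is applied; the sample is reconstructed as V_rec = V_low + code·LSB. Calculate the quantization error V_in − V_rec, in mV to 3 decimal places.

Step size: 5.12 V ÷ 2^13 = 0.625 mV.
Scaled input = 7558.2720 LSBs, so code = 7558.
V_rec = (−2.56) + 7558·0.000625 = 2.16375 V.
Error = 2.16392 − 2.16375 = 0.00017 V = 0.170 mV.

0.170 mV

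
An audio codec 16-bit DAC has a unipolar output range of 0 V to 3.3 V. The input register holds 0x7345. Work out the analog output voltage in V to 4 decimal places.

1.4859 V

LSB = 3.3 V / 2^16 = 50.35 µV.
Code 0x7345 = 29509 decimal.
V_out = 0 + 29509 × 5.0354e-05 V = 1.4859 V.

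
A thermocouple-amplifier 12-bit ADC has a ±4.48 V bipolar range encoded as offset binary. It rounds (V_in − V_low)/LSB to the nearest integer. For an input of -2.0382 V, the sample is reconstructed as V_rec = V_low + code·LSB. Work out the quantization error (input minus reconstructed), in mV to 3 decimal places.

Step size: 8.96 V ÷ 2^12 = 2.188 mV.
(-2.0382 − (−4.48))/0.0021875 = 1116.2514; round gives code 1116.
V_rec = (−4.48) + 1116·0.0021875 = -2.03875 V.
Difference: 0.00055 V → 0.550 mV.

0.550 mV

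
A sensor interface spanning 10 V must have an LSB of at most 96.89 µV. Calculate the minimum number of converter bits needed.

Number of steps required ≥ 10 V / 96.89 µV = 103209.83.
Need 2^N ≥ 103209.83; 2^16 = 65536, 2^17 = 131072.
Minimum N = 17.

17 bits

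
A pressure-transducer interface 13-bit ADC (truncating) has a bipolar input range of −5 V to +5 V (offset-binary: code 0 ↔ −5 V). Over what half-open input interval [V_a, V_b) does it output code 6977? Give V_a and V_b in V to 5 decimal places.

[3.51685 V, 3.51807 V)

LSB = 10/2^13 = 1.221 mV.
V_a = V_low + 6977·LSB = 3.51685 V; V_b = V_low + 6978·LSB = 3.51807 V.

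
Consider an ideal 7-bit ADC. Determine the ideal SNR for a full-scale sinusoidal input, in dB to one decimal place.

43.9 dB

SNR ≈ 6.02·N + 1.76 dB = 6.02·7 + 1.76 = 43.90 dB.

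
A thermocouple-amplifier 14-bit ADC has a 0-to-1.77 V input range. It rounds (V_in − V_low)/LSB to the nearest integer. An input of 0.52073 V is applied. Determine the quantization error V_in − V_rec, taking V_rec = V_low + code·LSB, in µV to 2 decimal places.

Step size: 1.77 V ÷ 2^14 = 108.03 µV.
(0.52073 − 0)/0.000108032 = 4820.1358; round gives code 4820.
V_rec = 0 + 4820·0.000108032 = 0.52071533 V.
Difference: 1.4668e-05 V → 14.67 µV.

14.67 µV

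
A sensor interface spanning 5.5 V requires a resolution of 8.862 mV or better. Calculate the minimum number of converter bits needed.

10 bits

Number of steps required ≥ 5.5 V / 8.862 mV = 620.63.
Need 2^N ≥ 620.63; 2^9 = 512, 2^10 = 1024.
Minimum N = 10.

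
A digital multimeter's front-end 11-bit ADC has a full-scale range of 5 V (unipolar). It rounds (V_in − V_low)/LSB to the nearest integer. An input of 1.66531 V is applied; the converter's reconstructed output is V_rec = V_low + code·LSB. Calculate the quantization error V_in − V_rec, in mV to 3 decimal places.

0.271 mV

One LSB is 5 V / 2048 = 2.441 mV.
(1.66531 − 0)/0.00244141 = 682.1110; round gives code 682.
V_rec = 0 + 682·0.00244141 = 1.6650391 V.
Error = 1.66531 − 1.6650391 = 0.000270938 V = 0.271 mV.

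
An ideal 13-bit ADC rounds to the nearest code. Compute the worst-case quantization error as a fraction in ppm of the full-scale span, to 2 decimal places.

Rounding → worst-case error = ½ LSB = V_FS/2^14, so 1e+06/16384 = 61.0352 ppm of full scale.

61.04 ppm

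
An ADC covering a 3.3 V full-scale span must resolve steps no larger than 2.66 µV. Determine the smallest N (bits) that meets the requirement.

21 bits

Number of steps required ≥ 3.3 V / 2.66 µV = 1240601.50.
Need 2^N ≥ 1240601.50; 2^20 = 1048576, 2^21 = 2097152.
Minimum N = 21.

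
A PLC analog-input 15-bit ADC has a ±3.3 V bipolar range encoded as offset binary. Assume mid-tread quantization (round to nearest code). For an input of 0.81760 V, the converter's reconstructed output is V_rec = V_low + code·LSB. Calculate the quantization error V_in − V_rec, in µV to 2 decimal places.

LSB = 6.6/2^15 = 201.42 µV.
Scaled input = 20443.2601 LSBs, so code = 20443.
Code 20443 maps back to (−3.3) + 20443×0.000201416 V = 0.81754761 V.
Error = 0.81760 − 0.81754761 = 5.23926e-05 V = 52.39 µV.

52.39 µV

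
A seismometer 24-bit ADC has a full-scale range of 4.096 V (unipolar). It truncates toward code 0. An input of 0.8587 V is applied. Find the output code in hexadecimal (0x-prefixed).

code 0x35AB33 (decimal 3517235)

With 16777216 levels over 4.096 V, one step is 0.24 µV.
(0.8587 − 0) / 2.44141e-07 = 3517235.200 LSBs.
Floor → code 3517235.
In hexadecimal (0x-prefixed): 0x35AB33.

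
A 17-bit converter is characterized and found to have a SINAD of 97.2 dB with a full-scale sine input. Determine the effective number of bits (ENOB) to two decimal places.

15.85 bits

ENOB = (SINAD − 1.76) / 6.02 = (97.2 − 1.76)/6.02 = 15.854.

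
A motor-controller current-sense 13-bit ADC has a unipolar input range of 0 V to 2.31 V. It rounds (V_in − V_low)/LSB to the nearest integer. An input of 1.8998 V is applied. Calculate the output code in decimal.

code 6737

LSB = 2.31 V / 8192 = 281.98 µV.
(V_in − V_low)/LSB = (1.8998 − 0) / 0.000281982 = 6737.299.
round(6737.299) = 6737.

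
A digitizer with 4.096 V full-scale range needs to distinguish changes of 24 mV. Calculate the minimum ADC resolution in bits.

Number of steps required ≥ 4.096 V / 24 mV = 170.67.
Need 2^N ≥ 170.67; 2^7 = 128, 2^8 = 256.
Minimum N = 8.

8 bits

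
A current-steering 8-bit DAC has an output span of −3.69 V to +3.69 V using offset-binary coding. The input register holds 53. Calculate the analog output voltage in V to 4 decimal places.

-2.1621 V

LSB = 7.38 V / 2^8 = 28.828 mV.
V_out = (−3.69) + 53 × 0.0288281 V = -2.16211 V.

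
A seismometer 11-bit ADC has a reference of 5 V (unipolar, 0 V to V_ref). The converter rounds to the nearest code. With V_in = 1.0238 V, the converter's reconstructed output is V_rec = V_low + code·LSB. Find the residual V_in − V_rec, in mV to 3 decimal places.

0.851 mV

One LSB is 5 V / 2048 = 2.441 mV.
Scaled input = 419.3485 LSBs, so code = 419.
Code 419 maps back to 0 + 419×0.00244141 V = 1.0229492 V.
Difference: 0.000850781 V → 0.851 mV.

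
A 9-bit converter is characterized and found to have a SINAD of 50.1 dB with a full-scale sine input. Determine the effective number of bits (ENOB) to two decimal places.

8.03 bits

ENOB = (SINAD − 1.76) / 6.02 = (50.1 − 1.76)/6.02 = 8.030.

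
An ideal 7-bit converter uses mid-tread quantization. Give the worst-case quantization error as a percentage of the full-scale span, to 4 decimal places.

0.3906 %

Rounding → worst-case error = ½ LSB = V_FS/2^8, so 100/256 = 0.390625 % of full scale.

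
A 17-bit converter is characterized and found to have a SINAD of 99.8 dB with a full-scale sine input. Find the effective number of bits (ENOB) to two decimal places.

ENOB = (SINAD − 1.76) / 6.02 = (99.8 − 1.76)/6.02 = 16.286.

16.29 bits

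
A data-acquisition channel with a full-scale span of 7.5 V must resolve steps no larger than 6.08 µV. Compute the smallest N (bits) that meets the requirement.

Number of steps required ≥ 7.5 V / 6.08 µV = 1233552.63.
Need 2^N ≥ 1233552.63; 2^20 = 1048576, 2^21 = 2097152.
Minimum N = 21.

21 bits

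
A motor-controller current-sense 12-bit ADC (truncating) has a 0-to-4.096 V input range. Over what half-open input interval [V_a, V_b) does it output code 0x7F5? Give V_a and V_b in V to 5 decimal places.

[2.03700 V, 2.03800 V)

LSB = 4.096/2^12 = 1.000 mV.
Code 0x7F5 = 2037 decimal.
V_a = V_low + 2037·LSB = 2.037 V; V_b = V_low + 2038·LSB = 2.038 V.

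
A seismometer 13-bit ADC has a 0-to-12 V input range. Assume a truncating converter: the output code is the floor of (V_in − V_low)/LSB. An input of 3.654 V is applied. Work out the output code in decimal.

LSB = 12 V / 8192 = 1.465 mV.
Input sits at 2494.464 steps above V_low.
So the output code is 2494.

code 2494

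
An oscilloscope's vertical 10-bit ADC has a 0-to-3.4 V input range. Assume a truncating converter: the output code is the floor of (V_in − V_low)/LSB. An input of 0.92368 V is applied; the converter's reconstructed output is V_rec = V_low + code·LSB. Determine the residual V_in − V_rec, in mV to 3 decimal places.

0.633 mV

LSB = 3.4/2^10 = 3.320 mV.
Scaled input = 278.1907 LSBs, so code = 278.
Code 278 maps back to 0 + 278×0.00332031 V = 0.92304688 V.
Error = 0.92368 − 0.92304688 = 0.000633125 V = 0.633 mV.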